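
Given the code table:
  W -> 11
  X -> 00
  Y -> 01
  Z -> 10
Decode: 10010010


Decoding:
10 -> Z
01 -> Y
00 -> X
10 -> Z


Result: ZYXZ


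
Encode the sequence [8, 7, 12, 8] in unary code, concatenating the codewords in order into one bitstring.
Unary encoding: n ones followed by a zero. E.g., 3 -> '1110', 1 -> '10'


Encode each number as n ones followed by a terminating 0:
  8 -> 111111110 (9 bits)
  7 -> 11111110 (8 bits)
  12 -> 1111111111110 (13 bits)
  8 -> 111111110 (9 bits)
Total length = 9 + 8 + 13 + 9 = 39 bits.

Unary([8, 7, 12, 8]) = 111111110111111101111111111110111111110 (39 bits)


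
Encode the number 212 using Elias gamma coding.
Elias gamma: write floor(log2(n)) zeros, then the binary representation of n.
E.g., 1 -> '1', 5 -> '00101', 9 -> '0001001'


num_bits = floor(log2(212)) + 1 = 8
leading_zeros = num_bits - 1 = 7
binary(212) = 11010100

Elias gamma(212) = '0000000' + '11010100' = 000000011010100 (15 bits)


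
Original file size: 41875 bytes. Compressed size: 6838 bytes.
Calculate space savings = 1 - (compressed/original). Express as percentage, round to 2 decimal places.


ratio = compressed/original = 6838/41875 = 0.163296
savings = 1 - ratio = 1 - 0.163296 = 0.836704
as a percentage: 0.836704 * 100 = 83.67%

Space savings = 1 - 6838/41875 = 83.67%


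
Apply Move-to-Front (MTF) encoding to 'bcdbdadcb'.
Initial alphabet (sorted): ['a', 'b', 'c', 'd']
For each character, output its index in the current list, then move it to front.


MTF encoding:
'b': index 1 in ['a', 'b', 'c', 'd'] -> ['b', 'a', 'c', 'd']
'c': index 2 in ['b', 'a', 'c', 'd'] -> ['c', 'b', 'a', 'd']
'd': index 3 in ['c', 'b', 'a', 'd'] -> ['d', 'c', 'b', 'a']
'b': index 2 in ['d', 'c', 'b', 'a'] -> ['b', 'd', 'c', 'a']
'd': index 1 in ['b', 'd', 'c', 'a'] -> ['d', 'b', 'c', 'a']
'a': index 3 in ['d', 'b', 'c', 'a'] -> ['a', 'd', 'b', 'c']
'd': index 1 in ['a', 'd', 'b', 'c'] -> ['d', 'a', 'b', 'c']
'c': index 3 in ['d', 'a', 'b', 'c'] -> ['c', 'd', 'a', 'b']
'b': index 3 in ['c', 'd', 'a', 'b'] -> ['b', 'c', 'd', 'a']


Output: [1, 2, 3, 2, 1, 3, 1, 3, 3]


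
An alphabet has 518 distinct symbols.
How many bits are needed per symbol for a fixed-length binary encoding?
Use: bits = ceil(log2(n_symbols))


log2(518) = 9.0168
Bracket: 2^9 = 512 < 518 <= 2^10 = 1024
So ceil(log2(518)) = 10

bits = ceil(log2(518)) = ceil(9.0168) = 10 bits


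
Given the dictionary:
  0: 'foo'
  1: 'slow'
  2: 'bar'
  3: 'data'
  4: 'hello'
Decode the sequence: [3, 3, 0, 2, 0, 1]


Look up each index in the dictionary:
  3 -> 'data'
  3 -> 'data'
  0 -> 'foo'
  2 -> 'bar'
  0 -> 'foo'
  1 -> 'slow'

Decoded: "data data foo bar foo slow"


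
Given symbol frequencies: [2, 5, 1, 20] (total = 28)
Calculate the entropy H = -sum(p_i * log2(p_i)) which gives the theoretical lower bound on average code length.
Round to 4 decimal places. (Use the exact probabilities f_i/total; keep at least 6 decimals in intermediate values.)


Per-symbol terms -p_i * log2(p_i) with p_i = f_i/28:
  p = 2/28 = 0.071429: log2(p) = -3.807355, -p*log2(p) = 0.271954
  p = 5/28 = 0.178571: log2(p) = -2.485427, -p*log2(p) = 0.443826
  p = 1/28 = 0.035714: log2(p) = -4.807355, -p*log2(p) = 0.171691
  p = 20/28 = 0.714286: log2(p) = -0.485427, -p*log2(p) = 0.346733
H = 0.271954 + 0.443826 + 0.171691 + 0.346733 = 1.234204

H = 1.2342 bits/symbol


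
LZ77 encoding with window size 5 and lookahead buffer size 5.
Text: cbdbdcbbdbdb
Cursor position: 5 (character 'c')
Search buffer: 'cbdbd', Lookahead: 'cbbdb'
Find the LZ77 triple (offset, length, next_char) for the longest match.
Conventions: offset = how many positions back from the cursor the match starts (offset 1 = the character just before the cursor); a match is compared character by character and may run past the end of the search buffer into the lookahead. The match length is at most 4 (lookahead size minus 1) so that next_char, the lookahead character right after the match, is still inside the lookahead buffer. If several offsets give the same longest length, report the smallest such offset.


Try each offset into the search buffer:
  offset=1 (pos 4, char 'd'): match length 0
  offset=2 (pos 3, char 'b'): match length 0
  offset=3 (pos 2, char 'd'): match length 0
  offset=4 (pos 1, char 'b'): match length 0
  offset=5 (pos 0, char 'c'): match length 2
Longest match has length 2 at offset 5.
next_char = character at position 5 + 2 = 7 -> 'b'

Best match: offset=5, length=2 (matching 'cb' starting at position 0)
LZ77 triple: (5, 2, 'b')


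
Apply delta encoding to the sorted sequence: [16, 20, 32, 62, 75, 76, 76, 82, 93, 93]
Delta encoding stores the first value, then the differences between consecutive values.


First value: 16
Deltas:
  20 - 16 = 4
  32 - 20 = 12
  62 - 32 = 30
  75 - 62 = 13
  76 - 75 = 1
  76 - 76 = 0
  82 - 76 = 6
  93 - 82 = 11
  93 - 93 = 0


Delta encoded: [16, 4, 12, 30, 13, 1, 0, 6, 11, 0]


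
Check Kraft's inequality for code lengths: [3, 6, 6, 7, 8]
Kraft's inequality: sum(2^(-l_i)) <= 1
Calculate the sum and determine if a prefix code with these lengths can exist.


Sum = 2^(-3) + 2^(-6) + 2^(-6) + 2^(-7) + 2^(-8)
    = 0.125 + 0.015625 + 0.015625 + 0.0078125 + 0.00390625
    = 43/256 = 0.16796875
Since 0.16796875 <= 1, Kraft's inequality IS satisfied.
A prefix code with these lengths CAN exist.

Kraft sum = 0.16796875. Satisfied.


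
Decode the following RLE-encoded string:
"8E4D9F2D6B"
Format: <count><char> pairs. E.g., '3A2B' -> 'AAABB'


Expanding each <count><char> pair:
  8E -> 'EEEEEEEE'
  4D -> 'DDDD'
  9F -> 'FFFFFFFFF'
  2D -> 'DD'
  6B -> 'BBBBBB'

Decoded = EEEEEEEEDDDDFFFFFFFFFDDBBBBBB


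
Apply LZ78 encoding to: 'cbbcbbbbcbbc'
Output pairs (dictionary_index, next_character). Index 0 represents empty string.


LZ78 encoding steps:
Dictionary: {0: ''}
Step 1: w='' (idx 0), next='c' -> output (0, 'c'), add 'c' as idx 1
Step 2: w='' (idx 0), next='b' -> output (0, 'b'), add 'b' as idx 2
Step 3: w='b' (idx 2), next='c' -> output (2, 'c'), add 'bc' as idx 3
Step 4: w='b' (idx 2), next='b' -> output (2, 'b'), add 'bb' as idx 4
Step 5: w='bb' (idx 4), next='c' -> output (4, 'c'), add 'bbc' as idx 5
Step 6: w='bbc' (idx 5), end of input -> output (5, '')


Encoded: [(0, 'c'), (0, 'b'), (2, 'c'), (2, 'b'), (4, 'c'), (5, '')]


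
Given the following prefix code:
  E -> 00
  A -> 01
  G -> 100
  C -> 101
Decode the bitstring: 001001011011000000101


Decoding step by step:
Bits 00 -> E
Bits 100 -> G
Bits 101 -> C
Bits 101 -> C
Bits 100 -> G
Bits 00 -> E
Bits 00 -> E
Bits 101 -> C


Decoded message: EGCCGEEC


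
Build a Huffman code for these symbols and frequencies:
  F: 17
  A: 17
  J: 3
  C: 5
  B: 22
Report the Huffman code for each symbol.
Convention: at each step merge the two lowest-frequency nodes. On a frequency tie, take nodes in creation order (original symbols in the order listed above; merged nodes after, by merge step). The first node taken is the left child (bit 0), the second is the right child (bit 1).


Huffman tree construction:
Step 1: Merge J(3) + C(5) = 8
Step 2: Merge (J+C)(8) + F(17) = 25
Step 3: Merge A(17) + B(22) = 39
Step 4: Merge ((J+C)+F)(25) + (A+B)(39) = 64
Read each symbol's code off the tree from the root (left child = 0, right child = 1).

Codes:
  F: 01 (length 2)
  A: 10 (length 2)
  J: 000 (length 3)
  C: 001 (length 3)
  B: 11 (length 2)
Average code length: 136/64 = 2.1250 bits/symbol


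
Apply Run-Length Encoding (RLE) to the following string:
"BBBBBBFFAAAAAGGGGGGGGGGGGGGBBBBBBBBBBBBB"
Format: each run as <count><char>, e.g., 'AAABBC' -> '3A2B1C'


Scanning runs left to right:
  i=0: run of 'B' x 6 -> '6B'
  i=6: run of 'F' x 2 -> '2F'
  i=8: run of 'A' x 5 -> '5A'
  i=13: run of 'G' x 14 -> '14G'
  i=27: run of 'B' x 13 -> '13B'

RLE = 6B2F5A14G13B


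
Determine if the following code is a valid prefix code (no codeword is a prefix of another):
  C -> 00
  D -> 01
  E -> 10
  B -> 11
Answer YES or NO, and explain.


Checking each pair (does one codeword prefix another?):
  C='00' vs D='01': no prefix
  C='00' vs E='10': no prefix
  C='00' vs B='11': no prefix
  D='01' vs C='00': no prefix
  D='01' vs E='10': no prefix
  D='01' vs B='11': no prefix
  E='10' vs C='00': no prefix
  E='10' vs D='01': no prefix
  E='10' vs B='11': no prefix
  B='11' vs C='00': no prefix
  B='11' vs D='01': no prefix
  B='11' vs E='10': no prefix
No violation found over all pairs.

YES -- this is a valid prefix code. No codeword is a prefix of any other codeword.


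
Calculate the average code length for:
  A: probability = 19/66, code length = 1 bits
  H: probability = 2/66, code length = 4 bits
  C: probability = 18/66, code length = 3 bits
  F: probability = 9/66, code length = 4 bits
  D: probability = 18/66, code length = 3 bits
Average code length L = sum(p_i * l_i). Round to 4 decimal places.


Weighted contributions p_i * l_i:
  A: (19/66) * 1 = 19/66
  H: (2/66) * 4 = 8/66
  C: (18/66) * 3 = 54/66
  F: (9/66) * 4 = 36/66
  D: (18/66) * 3 = 54/66
Sum = (19 + 8 + 54 + 36 + 54)/66 = 171/66

L = 171/66 = 2.5909 bits/symbol


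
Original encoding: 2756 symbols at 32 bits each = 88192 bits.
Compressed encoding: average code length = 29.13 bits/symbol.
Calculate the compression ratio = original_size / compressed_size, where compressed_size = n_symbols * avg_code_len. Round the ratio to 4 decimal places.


original_size = n_symbols * orig_bits = 2756 * 32 = 88192 bits
compressed_size = n_symbols * avg_code_len = 2756 * 29.13 = 80282.28 bits
ratio = original_size / compressed_size = 88192 / 80282.28 = 1.0985

Compression ratio = 1.0985


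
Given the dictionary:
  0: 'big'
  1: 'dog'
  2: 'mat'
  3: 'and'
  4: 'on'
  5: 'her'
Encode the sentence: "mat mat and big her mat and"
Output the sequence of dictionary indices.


Look up each word in the dictionary:
  'mat' -> 2
  'mat' -> 2
  'and' -> 3
  'big' -> 0
  'her' -> 5
  'mat' -> 2
  'and' -> 3

Encoded: [2, 2, 3, 0, 5, 2, 3]


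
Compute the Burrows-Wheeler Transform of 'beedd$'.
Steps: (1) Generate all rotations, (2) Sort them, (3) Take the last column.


Rotations (sorted):
  0: $beedd -> last char: d
  1: beedd$ -> last char: $
  2: d$beed -> last char: d
  3: dd$bee -> last char: e
  4: edd$be -> last char: e
  5: eedd$b -> last char: b


BWT = d$deeb


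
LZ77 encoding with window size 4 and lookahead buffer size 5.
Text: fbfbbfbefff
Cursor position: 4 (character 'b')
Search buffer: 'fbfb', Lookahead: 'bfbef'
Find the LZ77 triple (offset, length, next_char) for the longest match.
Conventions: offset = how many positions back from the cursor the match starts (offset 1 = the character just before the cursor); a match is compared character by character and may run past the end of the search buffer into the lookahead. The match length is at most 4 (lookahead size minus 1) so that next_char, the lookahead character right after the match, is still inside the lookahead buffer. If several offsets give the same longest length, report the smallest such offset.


Try each offset into the search buffer:
  offset=1 (pos 3, char 'b'): match length 1
  offset=2 (pos 2, char 'f'): match length 0
  offset=3 (pos 1, char 'b'): match length 3
  offset=4 (pos 0, char 'f'): match length 0
Longest match has length 3 at offset 3.
next_char = character at position 4 + 3 = 7 -> 'e'

Best match: offset=3, length=3 (matching 'bfb' starting at position 1)
LZ77 triple: (3, 3, 'e')


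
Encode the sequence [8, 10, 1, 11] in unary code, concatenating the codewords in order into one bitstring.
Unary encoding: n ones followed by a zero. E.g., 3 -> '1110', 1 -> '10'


Encode each number as n ones followed by a terminating 0:
  8 -> 111111110 (9 bits)
  10 -> 11111111110 (11 bits)
  1 -> 10 (2 bits)
  11 -> 111111111110 (12 bits)
Total length = 9 + 11 + 2 + 12 = 34 bits.

Unary([8, 10, 1, 11]) = 1111111101111111111010111111111110 (34 bits)


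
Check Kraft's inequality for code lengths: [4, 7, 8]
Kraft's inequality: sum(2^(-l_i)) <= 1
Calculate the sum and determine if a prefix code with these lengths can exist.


Sum = 2^(-4) + 2^(-7) + 2^(-8)
    = 0.0625 + 0.0078125 + 0.00390625
    = 19/256 = 0.07421875
Since 0.07421875 <= 1, Kraft's inequality IS satisfied.
A prefix code with these lengths CAN exist.

Kraft sum = 0.07421875. Satisfied.


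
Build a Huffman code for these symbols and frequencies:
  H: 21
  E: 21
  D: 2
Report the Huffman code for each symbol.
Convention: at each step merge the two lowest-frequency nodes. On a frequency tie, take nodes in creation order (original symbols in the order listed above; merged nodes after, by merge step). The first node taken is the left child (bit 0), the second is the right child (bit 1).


Huffman tree construction:
Step 1: Merge D(2) + H(21) = 23
Step 2: Merge E(21) + (D+H)(23) = 44
Read each symbol's code off the tree from the root (left child = 0, right child = 1).

Codes:
  H: 11 (length 2)
  E: 0 (length 1)
  D: 10 (length 2)
Average code length: 67/44 = 1.5227 bits/symbol


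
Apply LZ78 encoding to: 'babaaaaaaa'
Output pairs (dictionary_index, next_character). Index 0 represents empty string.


LZ78 encoding steps:
Dictionary: {0: ''}
Step 1: w='' (idx 0), next='b' -> output (0, 'b'), add 'b' as idx 1
Step 2: w='' (idx 0), next='a' -> output (0, 'a'), add 'a' as idx 2
Step 3: w='b' (idx 1), next='a' -> output (1, 'a'), add 'ba' as idx 3
Step 4: w='a' (idx 2), next='a' -> output (2, 'a'), add 'aa' as idx 4
Step 5: w='aa' (idx 4), next='a' -> output (4, 'a'), add 'aaa' as idx 5
Step 6: w='a' (idx 2), end of input -> output (2, '')


Encoded: [(0, 'b'), (0, 'a'), (1, 'a'), (2, 'a'), (4, 'a'), (2, '')]


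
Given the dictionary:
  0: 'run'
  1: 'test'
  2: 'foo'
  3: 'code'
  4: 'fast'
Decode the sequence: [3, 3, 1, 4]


Look up each index in the dictionary:
  3 -> 'code'
  3 -> 'code'
  1 -> 'test'
  4 -> 'fast'

Decoded: "code code test fast"


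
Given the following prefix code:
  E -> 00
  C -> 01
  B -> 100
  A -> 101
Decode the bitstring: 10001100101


Decoding step by step:
Bits 100 -> B
Bits 01 -> C
Bits 100 -> B
Bits 101 -> A


Decoded message: BCBA


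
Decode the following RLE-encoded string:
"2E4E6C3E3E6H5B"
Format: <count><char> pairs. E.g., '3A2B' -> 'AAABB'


Expanding each <count><char> pair:
  2E -> 'EE'
  4E -> 'EEEE'
  6C -> 'CCCCCC'
  3E -> 'EEE'
  3E -> 'EEE'
  6H -> 'HHHHHH'
  5B -> 'BBBBB'

Decoded = EEEEEECCCCCCEEEEEEHHHHHHBBBBB


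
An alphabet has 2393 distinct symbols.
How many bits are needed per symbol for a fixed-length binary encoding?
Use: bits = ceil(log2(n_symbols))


log2(2393) = 11.2246
Bracket: 2^11 = 2048 < 2393 <= 2^12 = 4096
So ceil(log2(2393)) = 12

bits = ceil(log2(2393)) = ceil(11.2246) = 12 bits


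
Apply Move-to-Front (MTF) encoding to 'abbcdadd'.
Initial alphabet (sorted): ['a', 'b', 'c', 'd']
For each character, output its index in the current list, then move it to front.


MTF encoding:
'a': index 0 in ['a', 'b', 'c', 'd'] -> ['a', 'b', 'c', 'd']
'b': index 1 in ['a', 'b', 'c', 'd'] -> ['b', 'a', 'c', 'd']
'b': index 0 in ['b', 'a', 'c', 'd'] -> ['b', 'a', 'c', 'd']
'c': index 2 in ['b', 'a', 'c', 'd'] -> ['c', 'b', 'a', 'd']
'd': index 3 in ['c', 'b', 'a', 'd'] -> ['d', 'c', 'b', 'a']
'a': index 3 in ['d', 'c', 'b', 'a'] -> ['a', 'd', 'c', 'b']
'd': index 1 in ['a', 'd', 'c', 'b'] -> ['d', 'a', 'c', 'b']
'd': index 0 in ['d', 'a', 'c', 'b'] -> ['d', 'a', 'c', 'b']


Output: [0, 1, 0, 2, 3, 3, 1, 0]


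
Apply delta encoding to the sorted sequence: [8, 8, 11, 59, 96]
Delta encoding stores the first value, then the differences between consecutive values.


First value: 8
Deltas:
  8 - 8 = 0
  11 - 8 = 3
  59 - 11 = 48
  96 - 59 = 37


Delta encoded: [8, 0, 3, 48, 37]


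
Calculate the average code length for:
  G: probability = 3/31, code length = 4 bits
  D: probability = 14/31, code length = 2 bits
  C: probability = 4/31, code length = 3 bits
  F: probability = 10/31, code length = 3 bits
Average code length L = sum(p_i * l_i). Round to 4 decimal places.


Weighted contributions p_i * l_i:
  G: (3/31) * 4 = 12/31
  D: (14/31) * 2 = 28/31
  C: (4/31) * 3 = 12/31
  F: (10/31) * 3 = 30/31
Sum = (12 + 28 + 12 + 30)/31 = 82/31

L = 82/31 = 2.6452 bits/symbol


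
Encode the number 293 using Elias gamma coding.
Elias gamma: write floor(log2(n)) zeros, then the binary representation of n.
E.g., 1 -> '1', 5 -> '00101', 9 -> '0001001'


num_bits = floor(log2(293)) + 1 = 9
leading_zeros = num_bits - 1 = 8
binary(293) = 100100101

Elias gamma(293) = '00000000' + '100100101' = 00000000100100101 (17 bits)


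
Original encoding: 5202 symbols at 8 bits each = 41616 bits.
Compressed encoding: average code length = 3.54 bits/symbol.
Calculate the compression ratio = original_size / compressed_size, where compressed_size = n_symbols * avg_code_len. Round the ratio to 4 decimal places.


original_size = n_symbols * orig_bits = 5202 * 8 = 41616 bits
compressed_size = n_symbols * avg_code_len = 5202 * 3.54 = 18415.08 bits
ratio = original_size / compressed_size = 41616 / 18415.08 = 2.2599

Compression ratio = 2.2599


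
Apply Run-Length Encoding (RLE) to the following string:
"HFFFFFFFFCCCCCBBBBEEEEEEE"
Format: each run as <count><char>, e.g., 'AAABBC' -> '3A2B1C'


Scanning runs left to right:
  i=0: run of 'H' x 1 -> '1H'
  i=1: run of 'F' x 8 -> '8F'
  i=9: run of 'C' x 5 -> '5C'
  i=14: run of 'B' x 4 -> '4B'
  i=18: run of 'E' x 7 -> '7E'

RLE = 1H8F5C4B7E


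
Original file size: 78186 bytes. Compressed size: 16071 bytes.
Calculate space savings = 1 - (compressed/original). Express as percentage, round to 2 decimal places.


ratio = compressed/original = 16071/78186 = 0.205548
savings = 1 - ratio = 1 - 0.205548 = 0.794452
as a percentage: 0.794452 * 100 = 79.45%

Space savings = 1 - 16071/78186 = 79.45%


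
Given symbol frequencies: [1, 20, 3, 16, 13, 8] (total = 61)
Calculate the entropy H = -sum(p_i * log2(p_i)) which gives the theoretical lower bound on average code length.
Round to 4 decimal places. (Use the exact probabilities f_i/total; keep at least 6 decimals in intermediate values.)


Per-symbol terms -p_i * log2(p_i) with p_i = f_i/61:
  p = 1/61 = 0.016393: log2(p) = -5.930737, -p*log2(p) = 0.097225
  p = 20/61 = 0.327869: log2(p) = -1.608809, -p*log2(p) = 0.527478
  p = 3/61 = 0.049180: log2(p) = -4.345775, -p*log2(p) = 0.213727
  p = 16/61 = 0.262295: log2(p) = -1.930737, -p*log2(p) = 0.506423
  p = 13/61 = 0.213115: log2(p) = -2.230298, -p*log2(p) = 0.475309
  p = 8/61 = 0.131148: log2(p) = -2.930737, -p*log2(p) = 0.384359
H = 0.097225 + 0.527478 + 0.213727 + 0.506423 + 0.475309 + 0.384359 = 2.204521

H = 2.2045 bits/symbol


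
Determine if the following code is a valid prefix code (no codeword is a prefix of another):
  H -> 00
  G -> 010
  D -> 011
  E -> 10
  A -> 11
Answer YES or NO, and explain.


Checking each pair (does one codeword prefix another?):
  H='00' vs G='010': no prefix
  H='00' vs D='011': no prefix
  H='00' vs E='10': no prefix
  H='00' vs A='11': no prefix
  G='010' vs H='00': no prefix
  G='010' vs D='011': no prefix
  G='010' vs E='10': no prefix
  G='010' vs A='11': no prefix
  D='011' vs H='00': no prefix
  D='011' vs G='010': no prefix
  D='011' vs E='10': no prefix
  D='011' vs A='11': no prefix
  E='10' vs H='00': no prefix
  E='10' vs G='010': no prefix
  E='10' vs D='011': no prefix
  E='10' vs A='11': no prefix
  A='11' vs H='00': no prefix
  A='11' vs G='010': no prefix
  A='11' vs D='011': no prefix
  A='11' vs E='10': no prefix
No violation found over all pairs.

YES -- this is a valid prefix code. No codeword is a prefix of any other codeword.


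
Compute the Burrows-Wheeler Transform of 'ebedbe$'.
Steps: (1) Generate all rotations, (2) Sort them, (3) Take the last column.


Rotations (sorted):
  0: $ebedbe -> last char: e
  1: be$ebed -> last char: d
  2: bedbe$e -> last char: e
  3: dbe$ebe -> last char: e
  4: e$ebedb -> last char: b
  5: ebedbe$ -> last char: $
  6: edbe$eb -> last char: b


BWT = edeeb$b


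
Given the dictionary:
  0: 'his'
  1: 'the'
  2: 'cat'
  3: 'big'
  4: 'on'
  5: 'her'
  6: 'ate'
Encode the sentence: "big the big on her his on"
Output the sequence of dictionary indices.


Look up each word in the dictionary:
  'big' -> 3
  'the' -> 1
  'big' -> 3
  'on' -> 4
  'her' -> 5
  'his' -> 0
  'on' -> 4

Encoded: [3, 1, 3, 4, 5, 0, 4]


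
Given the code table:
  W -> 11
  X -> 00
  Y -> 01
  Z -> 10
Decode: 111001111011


Decoding:
11 -> W
10 -> Z
01 -> Y
11 -> W
10 -> Z
11 -> W


Result: WZYWZW


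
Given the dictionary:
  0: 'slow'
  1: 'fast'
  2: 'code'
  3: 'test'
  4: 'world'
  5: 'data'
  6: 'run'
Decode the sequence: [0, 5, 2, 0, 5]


Look up each index in the dictionary:
  0 -> 'slow'
  5 -> 'data'
  2 -> 'code'
  0 -> 'slow'
  5 -> 'data'

Decoded: "slow data code slow data"


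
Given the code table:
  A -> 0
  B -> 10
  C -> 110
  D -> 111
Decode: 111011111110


Decoding:
111 -> D
0 -> A
111 -> D
111 -> D
10 -> B


Result: DADDB


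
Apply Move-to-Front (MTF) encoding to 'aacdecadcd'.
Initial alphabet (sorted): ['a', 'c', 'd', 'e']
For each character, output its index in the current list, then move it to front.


MTF encoding:
'a': index 0 in ['a', 'c', 'd', 'e'] -> ['a', 'c', 'd', 'e']
'a': index 0 in ['a', 'c', 'd', 'e'] -> ['a', 'c', 'd', 'e']
'c': index 1 in ['a', 'c', 'd', 'e'] -> ['c', 'a', 'd', 'e']
'd': index 2 in ['c', 'a', 'd', 'e'] -> ['d', 'c', 'a', 'e']
'e': index 3 in ['d', 'c', 'a', 'e'] -> ['e', 'd', 'c', 'a']
'c': index 2 in ['e', 'd', 'c', 'a'] -> ['c', 'e', 'd', 'a']
'a': index 3 in ['c', 'e', 'd', 'a'] -> ['a', 'c', 'e', 'd']
'd': index 3 in ['a', 'c', 'e', 'd'] -> ['d', 'a', 'c', 'e']
'c': index 2 in ['d', 'a', 'c', 'e'] -> ['c', 'd', 'a', 'e']
'd': index 1 in ['c', 'd', 'a', 'e'] -> ['d', 'c', 'a', 'e']


Output: [0, 0, 1, 2, 3, 2, 3, 3, 2, 1]


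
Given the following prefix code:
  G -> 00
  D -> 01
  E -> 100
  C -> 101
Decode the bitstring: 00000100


Decoding step by step:
Bits 00 -> G
Bits 00 -> G
Bits 01 -> D
Bits 00 -> G


Decoded message: GGDG


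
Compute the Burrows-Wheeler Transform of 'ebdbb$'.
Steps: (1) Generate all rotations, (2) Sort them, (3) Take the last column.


Rotations (sorted):
  0: $ebdbb -> last char: b
  1: b$ebdb -> last char: b
  2: bb$ebd -> last char: d
  3: bdbb$e -> last char: e
  4: dbb$eb -> last char: b
  5: ebdbb$ -> last char: $


BWT = bbdeb$


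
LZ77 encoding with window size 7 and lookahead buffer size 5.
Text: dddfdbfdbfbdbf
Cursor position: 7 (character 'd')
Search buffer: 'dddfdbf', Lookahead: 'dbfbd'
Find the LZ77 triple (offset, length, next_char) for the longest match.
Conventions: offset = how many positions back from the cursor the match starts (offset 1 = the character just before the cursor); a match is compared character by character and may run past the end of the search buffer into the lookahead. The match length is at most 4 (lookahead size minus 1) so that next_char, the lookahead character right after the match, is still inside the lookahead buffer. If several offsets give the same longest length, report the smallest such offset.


Try each offset into the search buffer:
  offset=1 (pos 6, char 'f'): match length 0
  offset=2 (pos 5, char 'b'): match length 0
  offset=3 (pos 4, char 'd'): match length 3
  offset=4 (pos 3, char 'f'): match length 0
  offset=5 (pos 2, char 'd'): match length 1
  offset=6 (pos 1, char 'd'): match length 1
  offset=7 (pos 0, char 'd'): match length 1
Longest match has length 3 at offset 3.
next_char = character at position 7 + 3 = 10 -> 'b'

Best match: offset=3, length=3 (matching 'dbf' starting at position 4)
LZ77 triple: (3, 3, 'b')


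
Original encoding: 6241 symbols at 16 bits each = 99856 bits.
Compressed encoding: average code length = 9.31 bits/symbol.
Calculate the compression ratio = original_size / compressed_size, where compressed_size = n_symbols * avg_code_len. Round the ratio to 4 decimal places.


original_size = n_symbols * orig_bits = 6241 * 16 = 99856 bits
compressed_size = n_symbols * avg_code_len = 6241 * 9.31 = 58103.71 bits
ratio = original_size / compressed_size = 99856 / 58103.71 = 1.7186

Compression ratio = 1.7186


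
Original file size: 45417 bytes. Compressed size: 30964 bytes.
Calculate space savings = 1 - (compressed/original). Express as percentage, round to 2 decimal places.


ratio = compressed/original = 30964/45417 = 0.681771
savings = 1 - ratio = 1 - 0.681771 = 0.318229
as a percentage: 0.318229 * 100 = 31.82%

Space savings = 1 - 30964/45417 = 31.82%


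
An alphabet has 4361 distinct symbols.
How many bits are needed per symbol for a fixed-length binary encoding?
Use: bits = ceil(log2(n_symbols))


log2(4361) = 12.0904
Bracket: 2^12 = 4096 < 4361 <= 2^13 = 8192
So ceil(log2(4361)) = 13

bits = ceil(log2(4361)) = ceil(12.0904) = 13 bits


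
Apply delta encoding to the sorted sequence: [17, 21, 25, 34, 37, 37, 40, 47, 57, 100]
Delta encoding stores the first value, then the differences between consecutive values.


First value: 17
Deltas:
  21 - 17 = 4
  25 - 21 = 4
  34 - 25 = 9
  37 - 34 = 3
  37 - 37 = 0
  40 - 37 = 3
  47 - 40 = 7
  57 - 47 = 10
  100 - 57 = 43


Delta encoded: [17, 4, 4, 9, 3, 0, 3, 7, 10, 43]


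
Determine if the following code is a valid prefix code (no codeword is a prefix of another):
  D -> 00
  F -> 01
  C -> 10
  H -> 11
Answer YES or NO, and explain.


Checking each pair (does one codeword prefix another?):
  D='00' vs F='01': no prefix
  D='00' vs C='10': no prefix
  D='00' vs H='11': no prefix
  F='01' vs D='00': no prefix
  F='01' vs C='10': no prefix
  F='01' vs H='11': no prefix
  C='10' vs D='00': no prefix
  C='10' vs F='01': no prefix
  C='10' vs H='11': no prefix
  H='11' vs D='00': no prefix
  H='11' vs F='01': no prefix
  H='11' vs C='10': no prefix
No violation found over all pairs.

YES -- this is a valid prefix code. No codeword is a prefix of any other codeword.


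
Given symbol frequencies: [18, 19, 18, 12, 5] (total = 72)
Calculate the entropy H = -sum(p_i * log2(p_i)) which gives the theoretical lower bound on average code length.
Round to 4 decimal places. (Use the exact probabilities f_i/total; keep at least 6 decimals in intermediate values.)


Per-symbol terms -p_i * log2(p_i) with p_i = f_i/72:
  p = 18/72 = 0.250000: log2(p) = -2.000000, -p*log2(p) = 0.500000
  p = 19/72 = 0.263889: log2(p) = -1.921997, -p*log2(p) = 0.507194
  p = 18/72 = 0.250000: log2(p) = -2.000000, -p*log2(p) = 0.500000
  p = 12/72 = 0.166667: log2(p) = -2.584963, -p*log2(p) = 0.430827
  p = 5/72 = 0.069444: log2(p) = -3.847997, -p*log2(p) = 0.267222
H = 0.500000 + 0.507194 + 0.500000 + 0.430827 + 0.267222 = 2.205243

H = 2.2052 bits/symbol


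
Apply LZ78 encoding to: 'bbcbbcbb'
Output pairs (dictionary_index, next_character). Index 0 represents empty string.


LZ78 encoding steps:
Dictionary: {0: ''}
Step 1: w='' (idx 0), next='b' -> output (0, 'b'), add 'b' as idx 1
Step 2: w='b' (idx 1), next='c' -> output (1, 'c'), add 'bc' as idx 2
Step 3: w='b' (idx 1), next='b' -> output (1, 'b'), add 'bb' as idx 3
Step 4: w='' (idx 0), next='c' -> output (0, 'c'), add 'c' as idx 4
Step 5: w='bb' (idx 3), end of input -> output (3, '')


Encoded: [(0, 'b'), (1, 'c'), (1, 'b'), (0, 'c'), (3, '')]


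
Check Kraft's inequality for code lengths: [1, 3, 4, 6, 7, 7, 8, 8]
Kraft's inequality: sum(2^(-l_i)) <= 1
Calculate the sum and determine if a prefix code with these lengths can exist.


Sum = 2^(-1) + 2^(-3) + 2^(-4) + 2^(-6) + 2^(-7) + 2^(-7) + 2^(-8) + 2^(-8)
    = 0.5 + 0.125 + 0.0625 + 0.015625 + 0.0078125 + 0.0078125 + 0.00390625 + 0.00390625
    = 186/256 = 0.7265625
Since 0.7265625 <= 1, Kraft's inequality IS satisfied.
A prefix code with these lengths CAN exist.

Kraft sum = 0.7265625. Satisfied.


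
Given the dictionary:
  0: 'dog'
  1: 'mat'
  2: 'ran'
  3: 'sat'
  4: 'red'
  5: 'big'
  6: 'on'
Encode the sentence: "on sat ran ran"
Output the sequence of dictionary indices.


Look up each word in the dictionary:
  'on' -> 6
  'sat' -> 3
  'ran' -> 2
  'ran' -> 2

Encoded: [6, 3, 2, 2]


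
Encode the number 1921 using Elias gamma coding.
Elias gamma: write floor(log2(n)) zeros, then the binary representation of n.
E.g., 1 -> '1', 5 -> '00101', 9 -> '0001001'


num_bits = floor(log2(1921)) + 1 = 11
leading_zeros = num_bits - 1 = 10
binary(1921) = 11110000001

Elias gamma(1921) = '0000000000' + '11110000001' = 000000000011110000001 (21 bits)


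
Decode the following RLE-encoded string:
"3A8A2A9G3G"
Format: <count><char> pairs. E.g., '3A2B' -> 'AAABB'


Expanding each <count><char> pair:
  3A -> 'AAA'
  8A -> 'AAAAAAAA'
  2A -> 'AA'
  9G -> 'GGGGGGGGG'
  3G -> 'GGG'

Decoded = AAAAAAAAAAAAAGGGGGGGGGGGG


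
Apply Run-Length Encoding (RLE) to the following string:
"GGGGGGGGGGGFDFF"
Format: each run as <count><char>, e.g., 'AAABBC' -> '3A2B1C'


Scanning runs left to right:
  i=0: run of 'G' x 11 -> '11G'
  i=11: run of 'F' x 1 -> '1F'
  i=12: run of 'D' x 1 -> '1D'
  i=13: run of 'F' x 2 -> '2F'

RLE = 11G1F1D2F


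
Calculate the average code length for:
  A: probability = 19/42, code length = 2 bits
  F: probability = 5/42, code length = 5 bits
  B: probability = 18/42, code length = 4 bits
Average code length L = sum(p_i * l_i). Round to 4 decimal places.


Weighted contributions p_i * l_i:
  A: (19/42) * 2 = 38/42
  F: (5/42) * 5 = 25/42
  B: (18/42) * 4 = 72/42
Sum = (38 + 25 + 72)/42 = 135/42

L = 135/42 = 3.2143 bits/symbol


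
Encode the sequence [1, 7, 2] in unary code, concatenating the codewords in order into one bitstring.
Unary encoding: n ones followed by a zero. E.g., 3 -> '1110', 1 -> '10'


Encode each number as n ones followed by a terminating 0:
  1 -> 10 (2 bits)
  7 -> 11111110 (8 bits)
  2 -> 110 (3 bits)
Total length = 2 + 8 + 3 = 13 bits.

Unary([1, 7, 2]) = 1011111110110 (13 bits)


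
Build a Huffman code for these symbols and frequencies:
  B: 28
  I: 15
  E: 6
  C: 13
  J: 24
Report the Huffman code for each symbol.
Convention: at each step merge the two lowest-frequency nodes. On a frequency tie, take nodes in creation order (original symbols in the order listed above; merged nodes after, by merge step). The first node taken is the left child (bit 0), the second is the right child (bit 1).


Huffman tree construction:
Step 1: Merge E(6) + C(13) = 19
Step 2: Merge I(15) + (E+C)(19) = 34
Step 3: Merge J(24) + B(28) = 52
Step 4: Merge (I+(E+C))(34) + (J+B)(52) = 86
Read each symbol's code off the tree from the root (left child = 0, right child = 1).

Codes:
  B: 11 (length 2)
  I: 00 (length 2)
  E: 010 (length 3)
  C: 011 (length 3)
  J: 10 (length 2)
Average code length: 191/86 = 2.2209 bits/symbol


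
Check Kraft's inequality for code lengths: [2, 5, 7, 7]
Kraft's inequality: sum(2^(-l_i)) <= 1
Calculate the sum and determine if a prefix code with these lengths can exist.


Sum = 2^(-2) + 2^(-5) + 2^(-7) + 2^(-7)
    = 0.25 + 0.03125 + 0.0078125 + 0.0078125
    = 38/128 = 0.296875
Since 0.296875 <= 1, Kraft's inequality IS satisfied.
A prefix code with these lengths CAN exist.

Kraft sum = 0.296875. Satisfied.


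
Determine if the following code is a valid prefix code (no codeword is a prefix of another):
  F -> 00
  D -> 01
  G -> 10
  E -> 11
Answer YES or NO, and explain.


Checking each pair (does one codeword prefix another?):
  F='00' vs D='01': no prefix
  F='00' vs G='10': no prefix
  F='00' vs E='11': no prefix
  D='01' vs F='00': no prefix
  D='01' vs G='10': no prefix
  D='01' vs E='11': no prefix
  G='10' vs F='00': no prefix
  G='10' vs D='01': no prefix
  G='10' vs E='11': no prefix
  E='11' vs F='00': no prefix
  E='11' vs D='01': no prefix
  E='11' vs G='10': no prefix
No violation found over all pairs.

YES -- this is a valid prefix code. No codeword is a prefix of any other codeword.


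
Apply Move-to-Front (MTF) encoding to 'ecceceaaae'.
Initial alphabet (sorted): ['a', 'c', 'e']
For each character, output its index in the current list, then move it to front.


MTF encoding:
'e': index 2 in ['a', 'c', 'e'] -> ['e', 'a', 'c']
'c': index 2 in ['e', 'a', 'c'] -> ['c', 'e', 'a']
'c': index 0 in ['c', 'e', 'a'] -> ['c', 'e', 'a']
'e': index 1 in ['c', 'e', 'a'] -> ['e', 'c', 'a']
'c': index 1 in ['e', 'c', 'a'] -> ['c', 'e', 'a']
'e': index 1 in ['c', 'e', 'a'] -> ['e', 'c', 'a']
'a': index 2 in ['e', 'c', 'a'] -> ['a', 'e', 'c']
'a': index 0 in ['a', 'e', 'c'] -> ['a', 'e', 'c']
'a': index 0 in ['a', 'e', 'c'] -> ['a', 'e', 'c']
'e': index 1 in ['a', 'e', 'c'] -> ['e', 'a', 'c']


Output: [2, 2, 0, 1, 1, 1, 2, 0, 0, 1]


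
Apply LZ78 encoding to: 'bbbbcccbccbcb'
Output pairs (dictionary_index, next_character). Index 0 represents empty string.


LZ78 encoding steps:
Dictionary: {0: ''}
Step 1: w='' (idx 0), next='b' -> output (0, 'b'), add 'b' as idx 1
Step 2: w='b' (idx 1), next='b' -> output (1, 'b'), add 'bb' as idx 2
Step 3: w='b' (idx 1), next='c' -> output (1, 'c'), add 'bc' as idx 3
Step 4: w='' (idx 0), next='c' -> output (0, 'c'), add 'c' as idx 4
Step 5: w='c' (idx 4), next='b' -> output (4, 'b'), add 'cb' as idx 5
Step 6: w='c' (idx 4), next='c' -> output (4, 'c'), add 'cc' as idx 6
Step 7: w='bc' (idx 3), next='b' -> output (3, 'b'), add 'bcb' as idx 7


Encoded: [(0, 'b'), (1, 'b'), (1, 'c'), (0, 'c'), (4, 'b'), (4, 'c'), (3, 'b')]


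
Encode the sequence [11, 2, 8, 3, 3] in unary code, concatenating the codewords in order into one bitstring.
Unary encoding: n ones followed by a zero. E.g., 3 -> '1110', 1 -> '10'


Encode each number as n ones followed by a terminating 0:
  11 -> 111111111110 (12 bits)
  2 -> 110 (3 bits)
  8 -> 111111110 (9 bits)
  3 -> 1110 (4 bits)
  3 -> 1110 (4 bits)
Total length = 12 + 3 + 9 + 4 + 4 = 32 bits.

Unary([11, 2, 8, 3, 3]) = 11111111111011011111111011101110 (32 bits)


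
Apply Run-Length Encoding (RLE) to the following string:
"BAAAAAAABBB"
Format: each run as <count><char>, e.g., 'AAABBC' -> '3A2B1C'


Scanning runs left to right:
  i=0: run of 'B' x 1 -> '1B'
  i=1: run of 'A' x 7 -> '7A'
  i=8: run of 'B' x 3 -> '3B'

RLE = 1B7A3B


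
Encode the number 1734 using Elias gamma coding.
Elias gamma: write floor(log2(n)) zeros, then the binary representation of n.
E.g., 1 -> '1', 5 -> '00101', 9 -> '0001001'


num_bits = floor(log2(1734)) + 1 = 11
leading_zeros = num_bits - 1 = 10
binary(1734) = 11011000110

Elias gamma(1734) = '0000000000' + '11011000110' = 000000000011011000110 (21 bits)


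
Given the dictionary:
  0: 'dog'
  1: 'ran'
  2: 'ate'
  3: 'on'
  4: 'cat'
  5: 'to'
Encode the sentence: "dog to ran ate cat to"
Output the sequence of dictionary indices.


Look up each word in the dictionary:
  'dog' -> 0
  'to' -> 5
  'ran' -> 1
  'ate' -> 2
  'cat' -> 4
  'to' -> 5

Encoded: [0, 5, 1, 2, 4, 5]


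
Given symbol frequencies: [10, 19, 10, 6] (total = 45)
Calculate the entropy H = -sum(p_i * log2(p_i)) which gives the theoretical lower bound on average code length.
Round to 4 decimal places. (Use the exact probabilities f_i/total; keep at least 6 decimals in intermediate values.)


Per-symbol terms -p_i * log2(p_i) with p_i = f_i/45:
  p = 10/45 = 0.222222: log2(p) = -2.169925, -p*log2(p) = 0.482206
  p = 19/45 = 0.422222: log2(p) = -1.243926, -p*log2(p) = 0.525213
  p = 10/45 = 0.222222: log2(p) = -2.169925, -p*log2(p) = 0.482206
  p = 6/45 = 0.133333: log2(p) = -2.906891, -p*log2(p) = 0.387585
H = 0.482206 + 0.525213 + 0.482206 + 0.387585 = 1.877210

H = 1.8772 bits/symbol


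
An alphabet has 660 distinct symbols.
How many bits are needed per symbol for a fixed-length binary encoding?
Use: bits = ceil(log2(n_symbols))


log2(660) = 9.3663
Bracket: 2^9 = 512 < 660 <= 2^10 = 1024
So ceil(log2(660)) = 10

bits = ceil(log2(660)) = ceil(9.3663) = 10 bits


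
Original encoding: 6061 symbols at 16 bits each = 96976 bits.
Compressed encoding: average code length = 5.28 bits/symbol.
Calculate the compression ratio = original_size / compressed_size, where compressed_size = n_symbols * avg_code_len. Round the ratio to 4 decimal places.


original_size = n_symbols * orig_bits = 6061 * 16 = 96976 bits
compressed_size = n_symbols * avg_code_len = 6061 * 5.28 = 32002.08 bits
ratio = original_size / compressed_size = 96976 / 32002.08 = 3.0303

Compression ratio = 3.0303


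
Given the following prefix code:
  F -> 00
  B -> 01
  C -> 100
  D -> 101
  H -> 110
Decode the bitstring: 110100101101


Decoding step by step:
Bits 110 -> H
Bits 100 -> C
Bits 101 -> D
Bits 101 -> D


Decoded message: HCDD


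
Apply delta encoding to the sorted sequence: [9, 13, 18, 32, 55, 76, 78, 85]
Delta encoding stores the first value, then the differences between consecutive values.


First value: 9
Deltas:
  13 - 9 = 4
  18 - 13 = 5
  32 - 18 = 14
  55 - 32 = 23
  76 - 55 = 21
  78 - 76 = 2
  85 - 78 = 7


Delta encoded: [9, 4, 5, 14, 23, 21, 2, 7]


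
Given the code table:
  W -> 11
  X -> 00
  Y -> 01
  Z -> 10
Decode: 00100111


Decoding:
00 -> X
10 -> Z
01 -> Y
11 -> W


Result: XZYW


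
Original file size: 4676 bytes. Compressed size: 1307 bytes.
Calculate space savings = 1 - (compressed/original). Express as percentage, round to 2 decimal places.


ratio = compressed/original = 1307/4676 = 0.279512
savings = 1 - ratio = 1 - 0.279512 = 0.720488
as a percentage: 0.720488 * 100 = 72.05%

Space savings = 1 - 1307/4676 = 72.05%


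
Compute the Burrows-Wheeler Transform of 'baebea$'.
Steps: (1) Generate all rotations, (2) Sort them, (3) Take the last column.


Rotations (sorted):
  0: $baebea -> last char: a
  1: a$baebe -> last char: e
  2: aebea$b -> last char: b
  3: baebea$ -> last char: $
  4: bea$bae -> last char: e
  5: ea$baeb -> last char: b
  6: ebea$ba -> last char: a


BWT = aeb$eba


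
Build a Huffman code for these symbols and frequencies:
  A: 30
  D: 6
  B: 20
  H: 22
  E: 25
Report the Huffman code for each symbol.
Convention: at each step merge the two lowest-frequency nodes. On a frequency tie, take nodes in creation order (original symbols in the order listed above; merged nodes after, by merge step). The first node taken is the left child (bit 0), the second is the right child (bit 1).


Huffman tree construction:
Step 1: Merge D(6) + B(20) = 26
Step 2: Merge H(22) + E(25) = 47
Step 3: Merge (D+B)(26) + A(30) = 56
Step 4: Merge (H+E)(47) + ((D+B)+A)(56) = 103
Read each symbol's code off the tree from the root (left child = 0, right child = 1).

Codes:
  A: 11 (length 2)
  D: 100 (length 3)
  B: 101 (length 3)
  H: 00 (length 2)
  E: 01 (length 2)
Average code length: 232/103 = 2.2524 bits/symbol


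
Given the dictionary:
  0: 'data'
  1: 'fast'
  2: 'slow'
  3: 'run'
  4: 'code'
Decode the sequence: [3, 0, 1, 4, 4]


Look up each index in the dictionary:
  3 -> 'run'
  0 -> 'data'
  1 -> 'fast'
  4 -> 'code'
  4 -> 'code'

Decoded: "run data fast code code"


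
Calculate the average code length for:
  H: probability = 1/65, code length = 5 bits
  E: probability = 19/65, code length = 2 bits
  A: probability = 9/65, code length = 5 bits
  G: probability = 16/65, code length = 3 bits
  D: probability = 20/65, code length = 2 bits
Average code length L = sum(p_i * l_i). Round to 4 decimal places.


Weighted contributions p_i * l_i:
  H: (1/65) * 5 = 5/65
  E: (19/65) * 2 = 38/65
  A: (9/65) * 5 = 45/65
  G: (16/65) * 3 = 48/65
  D: (20/65) * 2 = 40/65
Sum = (5 + 38 + 45 + 48 + 40)/65 = 176/65

L = 176/65 = 2.7077 bits/symbol


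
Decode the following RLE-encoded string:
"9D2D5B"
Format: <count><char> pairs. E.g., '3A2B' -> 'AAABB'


Expanding each <count><char> pair:
  9D -> 'DDDDDDDDD'
  2D -> 'DD'
  5B -> 'BBBBB'

Decoded = DDDDDDDDDDDBBBBB


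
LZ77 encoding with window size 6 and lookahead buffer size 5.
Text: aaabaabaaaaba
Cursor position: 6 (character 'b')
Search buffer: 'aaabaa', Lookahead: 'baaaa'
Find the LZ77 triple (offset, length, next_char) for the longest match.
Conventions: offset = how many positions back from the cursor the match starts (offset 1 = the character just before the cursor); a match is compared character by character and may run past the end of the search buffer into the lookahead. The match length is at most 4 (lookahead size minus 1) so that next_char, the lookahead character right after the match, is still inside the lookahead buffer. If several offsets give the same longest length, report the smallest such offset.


Try each offset into the search buffer:
  offset=1 (pos 5, char 'a'): match length 0
  offset=2 (pos 4, char 'a'): match length 0
  offset=3 (pos 3, char 'b'): match length 3
  offset=4 (pos 2, char 'a'): match length 0
  offset=5 (pos 1, char 'a'): match length 0
  offset=6 (pos 0, char 'a'): match length 0
Longest match has length 3 at offset 3.
next_char = character at position 6 + 3 = 9 -> 'a'

Best match: offset=3, length=3 (matching 'baa' starting at position 3)
LZ77 triple: (3, 3, 'a')
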